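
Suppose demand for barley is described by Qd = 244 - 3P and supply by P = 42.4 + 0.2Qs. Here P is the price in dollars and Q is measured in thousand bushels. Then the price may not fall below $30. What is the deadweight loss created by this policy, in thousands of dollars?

Rearranging supply gives Qs = 5P - 212. Without the control the market clears where 244 - 3P = 5P - 212, i.e. P* = 57 and Q* = 73.
The floor of 30 is below the equilibrium price 57, so it is not binding; the market clears at P* = 57, Q* = 73.
Since the control does not bind, no trades are prevented and deadweight loss is zero.

0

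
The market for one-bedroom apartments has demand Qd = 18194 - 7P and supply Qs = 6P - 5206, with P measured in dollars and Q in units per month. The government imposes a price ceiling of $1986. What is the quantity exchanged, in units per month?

5594

Without the control the market clears where 18194 - 7P = 6P - 5206, i.e. P* = 1800 and Q* = 5594.
Since 1986 is above P* = 1800, the ceiling does not bind and the free-market outcome prevails.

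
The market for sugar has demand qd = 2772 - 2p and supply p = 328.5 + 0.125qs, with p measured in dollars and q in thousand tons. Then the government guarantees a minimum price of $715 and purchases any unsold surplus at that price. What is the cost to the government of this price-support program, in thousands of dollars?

1251250

Rearranging supply gives qs = 8p - 2628. In a free market, 2772 - 2p = 8p - 2628 gives the equilibrium p* = 540, q* = 1692.
Since 715 > 540, the floor is binding.
At p = 715: qd = 2772 - 2·715 = 1342 and qs = 8·715 - 2628 = 3092.
Surplus = qs - qd = 1750.
Government expenditure = surplus × support price = 1750 × 715 = 1251250.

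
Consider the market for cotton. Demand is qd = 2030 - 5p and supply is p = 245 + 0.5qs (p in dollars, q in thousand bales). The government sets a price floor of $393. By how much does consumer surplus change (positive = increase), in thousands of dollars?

-4867.5

Rearranging supply gives qs = 2p - 490. In a free market, 2030 - 5p = 2p - 490 gives the equilibrium p* = 360, q* = 230.
Since 393 > 360, the floor is binding.
At p = 393: qd = 2030 - 5·393 = 65 and qs = 2·393 - 490 = 296.
Consumer surplus without the control is ½ · (406 - 360) · 230 = 5290.
With the floor, consumers buy 65 units at 393, so CS = ½ · (406 - 393) · 65 = 422.5.
Change in consumer surplus = 422.5 - 5290 = -4867.5.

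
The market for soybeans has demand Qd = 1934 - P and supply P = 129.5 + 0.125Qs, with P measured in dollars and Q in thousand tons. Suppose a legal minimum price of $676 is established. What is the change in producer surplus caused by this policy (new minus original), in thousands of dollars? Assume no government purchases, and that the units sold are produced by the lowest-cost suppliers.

427785.75

Rearranging supply gives Qs = 8P - 1036. In a free market, 1934 - P = 8P - 1036 gives the equilibrium P* = 330, Q* = 1604.
Since 676 > 330, the floor is binding.
At P = 676: Qd = 1934 - 676 = 1258 and Qs = 8·676 - 1036 = 4372.
Producer surplus without the control is ½ · (330 - 129.5) · 1604 = 160801.
With the floor, 1258 units are sold at 676. The supply price at Q = 1258 is 286.75, so PS = ½ · [(676 - 129.5) + (676 - 286.75)] · 1258 = 588586.75.
Change in producer surplus = 588586.75 - 160801 = 427785.75.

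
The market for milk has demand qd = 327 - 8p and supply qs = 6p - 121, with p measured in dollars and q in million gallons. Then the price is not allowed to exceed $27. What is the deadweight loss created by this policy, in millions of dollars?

131.25

Setting quantity demanded equal to quantity supplied, 327 - 8p = 6p - 121, gives p* = 32 and q* = 71.
Because the ceiling (27) lies below the market-clearing price, it is binding.
At p = 27: qd = 327 - 8·27 = 111 and qs = 6·27 - 121 = 41.
Quantity traded falls to 41. At q = 41 the demand price is (327 - 41)/8 = 35.75 and the supply price is (121 + 41)/6 = 27.
Deadweight loss = ½ · (35.75 - 27) · (71 - 41) = ½ · 8.75 · 30 = 131.25.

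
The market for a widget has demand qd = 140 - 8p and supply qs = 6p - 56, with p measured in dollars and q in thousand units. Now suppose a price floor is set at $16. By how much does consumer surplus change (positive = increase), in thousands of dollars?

-40

Without the control the market clears where 140 - 8p = 6p - 56, i.e. p* = 14 and q* = 28.
Since 16 > 14, the floor is binding.
At p = 16: qd = 140 - 8·16 = 12 and qs = 6·16 - 56 = 40.
Consumer surplus without the control is ½ · (17.5 - 14) · 28 = 49.
With the floor, consumers buy 12 units at 16, so CS = ½ · (17.5 - 16) · 12 = 9.
Change in consumer surplus = 9 - 49 = -40.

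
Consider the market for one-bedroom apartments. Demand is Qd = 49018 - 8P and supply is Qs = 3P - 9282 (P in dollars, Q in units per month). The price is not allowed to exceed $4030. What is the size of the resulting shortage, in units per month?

13970

Without the control the market clears where 49018 - 8P = 3P - 9282, i.e. P* = 5300 and Q* = 6618.
Since 4030 < 5300, the ceiling is binding.
At P = 4030: Qd = 49018 - 8·4030 = 16778 and Qs = 3·4030 - 9282 = 2808.
Shortage = Qd - Qs = 16778 - 2808 = 13970.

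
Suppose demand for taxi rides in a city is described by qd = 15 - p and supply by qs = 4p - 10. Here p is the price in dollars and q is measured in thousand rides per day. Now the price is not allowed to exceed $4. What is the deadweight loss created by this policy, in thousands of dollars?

Setting quantity demanded equal to quantity supplied, 15 - p = 4p - 10, gives p* = 5 and q* = 10.
Since 4 < 5, the ceiling is binding.
At p = 4: qd = 15 - 4 = 11 and qs = 4·4 - 10 = 6.
Quantity traded falls to 6. At q = 6 the demand price is 15 - 6 = 9 and the supply price is (10 + 6)/4 = 4.
Deadweight loss = ½ · (9 - 4) · (10 - 6) = ½ · 5 · 4 = 10.

10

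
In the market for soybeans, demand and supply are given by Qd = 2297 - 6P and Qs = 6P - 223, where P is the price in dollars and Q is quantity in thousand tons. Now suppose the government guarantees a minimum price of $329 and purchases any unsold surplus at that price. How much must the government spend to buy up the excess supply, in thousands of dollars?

Setting quantity demanded equal to quantity supplied, 2297 - 6P = 6P - 223, gives P* = 210 and Q* = 1037.
Since 329 > 210, the floor is binding.
At P = 329: Qd = 2297 - 6·329 = 323 and Qs = 6·329 - 223 = 1751.
Surplus = Qs - Qd = 1428.
Government expenditure = surplus × support price = 1428 × 329 = 469812.

469812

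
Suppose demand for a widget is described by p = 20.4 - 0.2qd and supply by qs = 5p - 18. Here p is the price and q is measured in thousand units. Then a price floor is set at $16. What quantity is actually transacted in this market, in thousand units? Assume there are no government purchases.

22

Rearranging demand gives qd = 102 - 5p. In a free market, 102 - 5p = 5p - 18 gives the equilibrium p* = 12, q* = 42.
Because the floor (16) lies above the market-clearing price, it is binding.
At p = 16: qd = 102 - 5·16 = 22 and qs = 5·16 - 18 = 62.
The quantity actually transacted is the short side, demand: 22.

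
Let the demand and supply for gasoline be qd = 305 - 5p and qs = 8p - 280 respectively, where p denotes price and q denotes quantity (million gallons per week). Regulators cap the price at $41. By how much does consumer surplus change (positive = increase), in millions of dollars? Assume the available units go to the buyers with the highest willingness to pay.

Equilibrium: 305 - 5p = 8p - 280, so 585 = 13p and p* = 45, q* = 80.
The ceiling of 41 is below the equilibrium price 45, so it binds.
At p = 41: qd = 305 - 5·41 = 100 and qs = 8·41 - 280 = 48.
Consumer surplus without the control is ½ · (61 - 45) · 80 = 640.
With the ceiling, 48 units are sold at 41 (assume they go to the highest-value buyers). The demand price at q = 48 is 51.4, so CS = ½ · [(61 - 41) + (51.4 - 41)] · 48 = 729.6.
Change in consumer surplus = 729.6 - 640 = 89.6.

89.6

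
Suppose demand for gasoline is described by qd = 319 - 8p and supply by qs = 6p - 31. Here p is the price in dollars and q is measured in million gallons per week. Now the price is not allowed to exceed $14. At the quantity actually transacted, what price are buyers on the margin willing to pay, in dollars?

33.25

Setting quantity demanded equal to quantity supplied, 319 - 8p = 6p - 31, gives p* = 25 and q* = 119.
Because the ceiling (14) lies below the market-clearing price, it is binding.
At p = 14: qd = 319 - 8·14 = 207 and qs = 6·14 - 31 = 53.
Only 53 units reach the market. On the demand curve, the marginal buyer's willingness to pay at q = 53 is (319 - 53)/8 = 33.25.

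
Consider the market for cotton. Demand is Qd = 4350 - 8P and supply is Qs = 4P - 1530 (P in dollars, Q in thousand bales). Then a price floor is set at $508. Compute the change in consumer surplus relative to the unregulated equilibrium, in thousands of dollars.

-6444

Setting quantity demanded equal to quantity supplied, 4350 - 8P = 4P - 1530, gives P* = 490 and Q* = 430.
Because the floor (508) lies above the market-clearing price, it is binding.
At P = 508: Qd = 4350 - 8·508 = 286 and Qs = 4·508 - 1530 = 502.
Consumer surplus without the control is ½ · (543.75 - 490) · 430 = 11556.25.
With the floor, consumers buy 286 units at 508, so CS = ½ · (543.75 - 508) · 286 = 5112.25.
Change in consumer surplus = 5112.25 - 11556.25 = -6444.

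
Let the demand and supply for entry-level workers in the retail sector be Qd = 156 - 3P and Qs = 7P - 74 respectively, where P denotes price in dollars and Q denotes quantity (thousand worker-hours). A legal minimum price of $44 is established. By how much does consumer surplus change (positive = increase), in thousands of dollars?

Without the control the market clears where 156 - 3P = 7P - 74, i.e. P* = 23 and Q* = 87.
The floor of 44 is above the equilibrium price 23, so it binds.
At P = 44: Qd = 156 - 3·44 = 24 and Qs = 7·44 - 74 = 234.
Consumer surplus without the control is ½ · (52 - 23) · 87 = 1261.5.
With the floor, consumers buy 24 units at 44, so CS = ½ · (52 - 44) · 24 = 96.
Change in consumer surplus = 96 - 1261.5 = -1165.5.

-1165.5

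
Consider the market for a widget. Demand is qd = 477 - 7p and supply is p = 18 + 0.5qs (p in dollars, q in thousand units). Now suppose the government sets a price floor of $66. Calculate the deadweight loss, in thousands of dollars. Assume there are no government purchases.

1275.75

Rearranging supply gives qs = 2p - 36. Without the control the market clears where 477 - 7p = 2p - 36, i.e. p* = 57 and q* = 78.
Because the floor (66) lies above the market-clearing price, it is binding.
At p = 66: qd = 477 - 7·66 = 15 and qs = 2·66 - 36 = 96.
Quantity traded falls to 15. At q = 15 the demand price is (477 - 15)/7 = 66 and the supply price is (36 + 15)/2 = 25.5.
Deadweight loss = ½ · (66 - 25.5) · (78 - 15) = ½ · 40.5 · 63 = 1275.75.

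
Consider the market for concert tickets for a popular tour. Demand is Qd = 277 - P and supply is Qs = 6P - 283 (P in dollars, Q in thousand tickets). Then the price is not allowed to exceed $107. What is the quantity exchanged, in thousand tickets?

Without the control the market clears where 277 - P = 6P - 283, i.e. P* = 80 and Q* = 197.
The ceiling of 107 is above the equilibrium price 80, so it is not binding; the market clears at P* = 80, Q* = 197.

197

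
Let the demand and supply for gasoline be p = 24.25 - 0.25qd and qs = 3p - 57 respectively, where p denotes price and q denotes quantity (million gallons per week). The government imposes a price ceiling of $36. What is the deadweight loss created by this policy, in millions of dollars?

Rearranging demand gives qd = 97 - 4p. Without the control the market clears where 97 - 4p = 3p - 57, i.e. p* = 22 and q* = 9.
The ceiling of 36 is above the equilibrium price 22, so it is not binding; the market clears at p* = 22, q* = 9.
Since the control does not bind, no trades are prevented and deadweight loss is zero.

0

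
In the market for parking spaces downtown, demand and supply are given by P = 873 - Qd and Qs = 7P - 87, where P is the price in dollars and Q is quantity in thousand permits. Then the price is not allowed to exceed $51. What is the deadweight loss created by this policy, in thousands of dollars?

Rearranging demand gives Qd = 873 - P. In a free market, 873 - P = 7P - 87 gives the equilibrium P* = 120, Q* = 753.
Since 51 < 120, the ceiling is binding.
At P = 51: Qd = 873 - 51 = 822 and Qs = 7·51 - 87 = 270.
Quantity traded falls to 270. At Q = 270 the demand price is 873 - 270 = 603 and the supply price is (87 + 270)/7 = 51.
Deadweight loss = ½ · (603 - 51) · (753 - 270) = ½ · 552 · 483 = 133308.

133308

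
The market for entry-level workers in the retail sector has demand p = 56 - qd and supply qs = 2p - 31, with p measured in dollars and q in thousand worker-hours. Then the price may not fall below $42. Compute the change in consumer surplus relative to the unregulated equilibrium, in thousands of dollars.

Rearranging demand gives qd = 56 - p. Without the control the market clears where 56 - p = 2p - 31, i.e. p* = 29 and q* = 27.
Because the floor (42) lies above the market-clearing price, it is binding.
At p = 42: qd = 56 - 42 = 14 and qs = 2·42 - 31 = 53.
Consumer surplus without the control is ½ · (56 - 29) · 27 = 364.5.
With the floor, consumers buy 14 units at 42, so CS = ½ · (56 - 42) · 14 = 98.
Change in consumer surplus = 98 - 364.5 = -266.5.

-266.5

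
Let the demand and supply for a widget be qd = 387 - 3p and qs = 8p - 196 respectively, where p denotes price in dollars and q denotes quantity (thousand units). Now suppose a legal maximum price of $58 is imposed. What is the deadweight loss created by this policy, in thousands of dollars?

In a free market, 387 - 3p = 8p - 196 gives the equilibrium p* = 53, q* = 228.
The ceiling of 58 is above the equilibrium price 53, so it is not binding; the market clears at p* = 53, q* = 228.
Since the control does not bind, no trades are prevented and deadweight loss is zero.

0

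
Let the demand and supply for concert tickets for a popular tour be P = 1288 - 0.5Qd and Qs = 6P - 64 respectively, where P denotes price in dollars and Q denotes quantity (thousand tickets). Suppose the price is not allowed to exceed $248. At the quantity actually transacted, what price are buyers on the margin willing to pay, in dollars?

576

Rearranging demand gives Qd = 2576 - 2P. Equilibrium: 2576 - 2P = 6P - 64, so 2640 = 8P and P* = 330, Q* = 1916.
The ceiling of 248 is below the equilibrium price 330, so it binds.
At P = 248: Qd = 2576 - 2·248 = 2080 and Qs = 6·248 - 64 = 1424.
Only 1424 units reach the market. On the demand curve, the marginal buyer's willingness to pay at Q = 1424 is (2576 - 1424)/2 = 576.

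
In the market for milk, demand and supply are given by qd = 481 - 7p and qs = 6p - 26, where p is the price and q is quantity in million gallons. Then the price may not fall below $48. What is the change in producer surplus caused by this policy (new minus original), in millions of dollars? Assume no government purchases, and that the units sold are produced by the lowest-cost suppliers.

974.25

In a free market, 481 - 7p = 6p - 26 gives the equilibrium p* = 39, q* = 208.
Since 48 > 39, the floor is binding.
At p = 48: qd = 481 - 7·48 = 145 and qs = 6·48 - 26 = 262.
Producer surplus without the control is ½ · (39 - 13/3) · 208 = 10816/3.
With the floor, 145 units are sold at 48. The supply price at q = 145 is 28.5, so PS = ½ · [(48 - 13/3) + (48 - 28.5)] · 145 = 54955/12.
Change in producer surplus = 54955/12 - 10816/3 = 974.25.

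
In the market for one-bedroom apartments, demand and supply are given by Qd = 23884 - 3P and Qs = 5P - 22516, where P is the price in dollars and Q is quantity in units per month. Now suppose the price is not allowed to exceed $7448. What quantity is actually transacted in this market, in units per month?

6484

In a free market, 23884 - 3P = 5P - 22516 gives the equilibrium P* = 5800, Q* = 6484.
The ceiling of 7448 is above the equilibrium price 5800, so it is not binding; the market clears at P* = 5800, Q* = 6484.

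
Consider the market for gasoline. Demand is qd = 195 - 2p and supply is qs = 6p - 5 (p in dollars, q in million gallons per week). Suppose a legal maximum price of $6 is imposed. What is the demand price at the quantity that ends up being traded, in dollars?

82

Equilibrium: 195 - 2p = 6p - 5, so 200 = 8p and p* = 25, q* = 145.
The ceiling of 6 is below the equilibrium price 25, so it binds.
At p = 6: qd = 195 - 2·6 = 183 and qs = 6·6 - 5 = 31.
Only 31 units reach the market. On the demand curve, the marginal buyer's willingness to pay at q = 31 is (195 - 31)/2 = 82.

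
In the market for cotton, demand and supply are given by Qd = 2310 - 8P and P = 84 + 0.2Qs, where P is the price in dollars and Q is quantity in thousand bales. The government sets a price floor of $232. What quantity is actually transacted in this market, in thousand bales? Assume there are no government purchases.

Rearranging supply gives Qs = 5P - 420. In a free market, 2310 - 8P = 5P - 420 gives the equilibrium P* = 210, Q* = 630.
Since 232 > 210, the floor is binding.
At P = 232: Qd = 2310 - 8·232 = 454 and Qs = 5·232 - 420 = 740.
The quantity actually transacted is the short side, demand: 454.

454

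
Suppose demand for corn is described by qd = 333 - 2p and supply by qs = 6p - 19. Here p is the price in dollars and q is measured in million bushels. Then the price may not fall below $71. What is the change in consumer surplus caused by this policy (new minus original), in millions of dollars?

-5886

In a free market, 333 - 2p = 6p - 19 gives the equilibrium p* = 44, q* = 245.
Since 71 > 44, the floor is binding.
At p = 71: qd = 333 - 2·71 = 191 and qs = 6·71 - 19 = 407.
Consumer surplus without the control is ½ · (166.5 - 44) · 245 = 15006.25.
With the floor, consumers buy 191 units at 71, so CS = ½ · (166.5 - 71) · 191 = 9120.25.
Change in consumer surplus = 9120.25 - 15006.25 = -5886.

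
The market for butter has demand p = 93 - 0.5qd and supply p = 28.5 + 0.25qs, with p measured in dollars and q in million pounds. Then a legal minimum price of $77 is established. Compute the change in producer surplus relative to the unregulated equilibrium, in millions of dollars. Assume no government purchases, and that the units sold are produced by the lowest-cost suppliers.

Rearranging demand gives qd = 186 - 2p; rearranging supply gives qs = 4p - 114. Equilibrium: 186 - 2p = 4p - 114, so 300 = 6p and p* = 50, q* = 86.
Because the floor (77) lies above the market-clearing price, it is binding.
At p = 77: qd = 186 - 2·77 = 32 and qs = 4·77 - 114 = 194.
Producer surplus without the control is ½ · (50 - 28.5) · 86 = 924.5.
With the floor, 32 units are sold at 77. The supply price at q = 32 is 36.5, so PS = ½ · [(77 - 28.5) + (77 - 36.5)] · 32 = 1424.
Change in producer surplus = 1424 - 924.5 = 499.5.

499.5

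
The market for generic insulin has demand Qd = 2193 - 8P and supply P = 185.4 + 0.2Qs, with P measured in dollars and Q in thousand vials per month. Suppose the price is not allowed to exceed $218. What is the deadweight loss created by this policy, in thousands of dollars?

Rearranging supply gives Qs = 5P - 927. In a free market, 2193 - 8P = 5P - 927 gives the equilibrium P* = 240, Q* = 273.
Since 218 < 240, the ceiling is binding.
At P = 218: Qd = 2193 - 8·218 = 449 and Qs = 5·218 - 927 = 163.
Quantity traded falls to 163. At Q = 163 the demand price is (2193 - 163)/8 = 253.75 and the supply price is (927 + 163)/5 = 218.
Deadweight loss = ½ · (253.75 - 218) · (273 - 163) = ½ · 35.75 · 110 = 1966.25.

1966.25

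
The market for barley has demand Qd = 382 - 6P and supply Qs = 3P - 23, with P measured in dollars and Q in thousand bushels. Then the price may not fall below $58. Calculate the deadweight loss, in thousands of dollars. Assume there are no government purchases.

Equilibrium: 382 - 6P = 3P - 23, so 405 = 9P and P* = 45, Q* = 112.
Because the floor (58) lies above the market-clearing price, it is binding.
At P = 58: Qd = 382 - 6·58 = 34 and Qs = 3·58 - 23 = 151.
Quantity traded falls to 34. At Q = 34 the demand price is (382 - 34)/6 = 58 and the supply price is (23 + 34)/3 = 19.
Deadweight loss = ½ · (58 - 19) · (112 - 34) = ½ · 39 · 78 = 1521.

1521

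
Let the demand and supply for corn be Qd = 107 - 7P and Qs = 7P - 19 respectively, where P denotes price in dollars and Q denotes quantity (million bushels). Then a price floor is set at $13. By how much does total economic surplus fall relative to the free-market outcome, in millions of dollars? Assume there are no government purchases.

In a free market, 107 - 7P = 7P - 19 gives the equilibrium P* = 9, Q* = 44.
Because the floor (13) lies above the market-clearing price, it is binding.
At P = 13: Qd = 107 - 7·13 = 16 and Qs = 7·13 - 19 = 72.
Quantity traded falls to 16. At Q = 16 the demand price is (107 - 16)/7 = 13 and the supply price is (19 + 16)/7 = 5.
Deadweight loss = ½ · (13 - 5) · (44 - 16) = ½ · 8 · 28 = 112.

112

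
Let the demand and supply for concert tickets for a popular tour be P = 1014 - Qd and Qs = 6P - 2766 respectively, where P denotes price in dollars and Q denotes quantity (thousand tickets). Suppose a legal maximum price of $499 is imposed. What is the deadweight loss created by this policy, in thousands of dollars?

35301

Rearranging demand gives Qd = 1014 - P. In a free market, 1014 - P = 6P - 2766 gives the equilibrium P* = 540, Q* = 474.
The ceiling of 499 is below the equilibrium price 540, so it binds.
At P = 499: Qd = 1014 - 499 = 515 and Qs = 6·499 - 2766 = 228.
Quantity traded falls to 228. At Q = 228 the demand price is 1014 - 228 = 786 and the supply price is (2766 + 228)/6 = 499.
Deadweight loss = ½ · (786 - 499) · (474 - 228) = ½ · 287 · 246 = 35301.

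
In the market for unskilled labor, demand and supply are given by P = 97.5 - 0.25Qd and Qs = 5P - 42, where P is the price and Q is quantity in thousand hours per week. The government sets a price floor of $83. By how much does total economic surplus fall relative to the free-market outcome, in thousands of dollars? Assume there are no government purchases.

Rearranging demand gives Qd = 390 - 4P. Without the control the market clears where 390 - 4P = 5P - 42, i.e. P* = 48 and Q* = 198.
Since 83 > 48, the floor is binding.
At P = 83: Qd = 390 - 4·83 = 58 and Qs = 5·83 - 42 = 373.
Quantity traded falls to 58. At Q = 58 the demand price is (390 - 58)/4 = 83 and the supply price is (42 + 58)/5 = 20.
Deadweight loss = ½ · (83 - 20) · (198 - 58) = ½ · 63 · 140 = 4410.

4410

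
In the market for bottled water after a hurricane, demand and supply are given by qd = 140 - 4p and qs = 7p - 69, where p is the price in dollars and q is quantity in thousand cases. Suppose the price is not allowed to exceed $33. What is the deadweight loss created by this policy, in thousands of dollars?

0

In a free market, 140 - 4p = 7p - 69 gives the equilibrium p* = 19, q* = 64.
Since 33 is above p* = 19, the ceiling does not bind and the free-market outcome prevails.
Since the control does not bind, no trades are prevented and deadweight loss is zero.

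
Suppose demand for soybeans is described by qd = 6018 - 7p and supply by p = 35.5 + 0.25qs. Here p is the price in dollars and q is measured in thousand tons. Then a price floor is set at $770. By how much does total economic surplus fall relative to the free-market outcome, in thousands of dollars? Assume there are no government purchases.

424462.5

Rearranging supply gives qs = 4p - 142. In a free market, 6018 - 7p = 4p - 142 gives the equilibrium p* = 560, q* = 2098.
Since 770 > 560, the floor is binding.
At p = 770: qd = 6018 - 7·770 = 628 and qs = 4·770 - 142 = 2938.
Quantity traded falls to 628. At q = 628 the demand price is (6018 - 628)/7 = 770 and the supply price is (142 + 628)/4 = 192.5.
Deadweight loss = ½ · (770 - 192.5) · (2098 - 628) = ½ · 577.5 · 1470 = 424462.5.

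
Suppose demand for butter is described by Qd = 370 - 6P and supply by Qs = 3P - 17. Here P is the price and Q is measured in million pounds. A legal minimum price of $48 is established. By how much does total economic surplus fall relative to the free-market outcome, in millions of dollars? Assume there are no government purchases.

Equilibrium: 370 - 6P = 3P - 17, so 387 = 9P and P* = 43, Q* = 112.
The floor of 48 is above the equilibrium price 43, so it binds.
At P = 48: Qd = 370 - 6·48 = 82 and Qs = 3·48 - 17 = 127.
Quantity traded falls to 82. At Q = 82 the demand price is (370 - 82)/6 = 48 and the supply price is (17 + 82)/3 = 33.
Deadweight loss = ½ · (48 - 33) · (112 - 82) = ½ · 15 · 30 = 225.

225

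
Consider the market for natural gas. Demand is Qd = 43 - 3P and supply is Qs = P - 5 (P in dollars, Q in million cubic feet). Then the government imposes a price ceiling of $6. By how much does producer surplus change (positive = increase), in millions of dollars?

-24

In a free market, 43 - 3P = P - 5 gives the equilibrium P* = 12, Q* = 7.
Since 6 < 12, the ceiling is binding.
At P = 6: Qd = 43 - 3·6 = 25 and Qs = 6 - 5 = 1.
Producer surplus without the control is ½ · (12 - 5) · 7 = 24.5.
With the ceiling, producers sell 1 units at 6, so PS = ½ · (6 - 5) · 1 = 0.5.
Change in producer surplus = 0.5 - 24.5 = -24.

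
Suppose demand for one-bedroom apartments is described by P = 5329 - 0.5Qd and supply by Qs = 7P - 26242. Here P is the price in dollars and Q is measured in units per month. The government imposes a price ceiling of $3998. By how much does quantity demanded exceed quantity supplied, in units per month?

Rearranging demand gives Qd = 10658 - 2P. Setting quantity demanded equal to quantity supplied, 10658 - 2P = 7P - 26242, gives P* = 4100 and Q* = 2458.
The ceiling of 3998 is below the equilibrium price 4100, so it binds.
At P = 3998: Qd = 10658 - 2·3998 = 2662 and Qs = 7·3998 - 26242 = 1744.
Shortage = Qd - Qs = 2662 - 1744 = 918.

918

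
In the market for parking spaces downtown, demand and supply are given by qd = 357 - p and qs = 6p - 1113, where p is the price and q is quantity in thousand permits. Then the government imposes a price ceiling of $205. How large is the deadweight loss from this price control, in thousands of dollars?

525

In a free market, 357 - p = 6p - 1113 gives the equilibrium p* = 210, q* = 147.
Because the ceiling (205) lies below the market-clearing price, it is binding.
At p = 205: qd = 357 - 205 = 152 and qs = 6·205 - 1113 = 117.
Quantity traded falls to 117. At q = 117 the demand price is 357 - 117 = 240 and the supply price is (1113 + 117)/6 = 205.
Deadweight loss = ½ · (240 - 205) · (147 - 117) = ½ · 35 · 30 = 525.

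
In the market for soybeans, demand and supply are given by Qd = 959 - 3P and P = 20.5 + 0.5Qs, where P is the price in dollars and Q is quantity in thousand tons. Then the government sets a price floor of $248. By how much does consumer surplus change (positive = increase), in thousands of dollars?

-13776

Rearranging supply gives Qs = 2P - 41. Setting quantity demanded equal to quantity supplied, 959 - 3P = 2P - 41, gives P* = 200 and Q* = 359.
Since 248 > 200, the floor is binding.
At P = 248: Qd = 959 - 3·248 = 215 and Qs = 2·248 - 41 = 455.
Consumer surplus without the control is ½ · (959/3 - 200) · 359 = 128881/6.
With the floor, consumers buy 215 units at 248, so CS = ½ · (959/3 - 248) · 215 = 46225/6.
Change in consumer surplus = 46225/6 - 128881/6 = -13776.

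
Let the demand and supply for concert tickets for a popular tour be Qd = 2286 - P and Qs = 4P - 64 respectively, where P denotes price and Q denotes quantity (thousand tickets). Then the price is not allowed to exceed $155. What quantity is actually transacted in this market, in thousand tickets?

556

Equilibrium: 2286 - P = 4P - 64, so 2350 = 5P and P* = 470, Q* = 1816.
Because the ceiling (155) lies below the market-clearing price, it is binding.
At P = 155: Qd = 2286 - 155 = 2131 and Qs = 4·155 - 64 = 556.
The quantity actually transacted is the short side, supply: 556.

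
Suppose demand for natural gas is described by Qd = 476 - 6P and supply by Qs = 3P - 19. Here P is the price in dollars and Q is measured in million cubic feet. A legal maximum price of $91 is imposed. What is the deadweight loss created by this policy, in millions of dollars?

0

In a free market, 476 - 6P = 3P - 19 gives the equilibrium P* = 55, Q* = 146.
Since 91 is above P* = 55, the ceiling does not bind and the free-market outcome prevails.
Since the control does not bind, no trades are prevented and deadweight loss is zero.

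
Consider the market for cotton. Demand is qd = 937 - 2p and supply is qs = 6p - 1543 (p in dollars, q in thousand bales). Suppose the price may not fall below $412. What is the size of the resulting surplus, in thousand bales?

Without the control the market clears where 937 - 2p = 6p - 1543, i.e. p* = 310 and q* = 317.
The floor of 412 is above the equilibrium price 310, so it binds.
At p = 412: qd = 937 - 2·412 = 113 and qs = 6·412 - 1543 = 929.
Surplus = qs - qd = 929 - 113 = 816.

816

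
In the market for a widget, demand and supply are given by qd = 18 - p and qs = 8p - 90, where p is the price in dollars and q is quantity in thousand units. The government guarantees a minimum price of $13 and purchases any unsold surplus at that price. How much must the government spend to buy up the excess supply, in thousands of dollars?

117

Without the control the market clears where 18 - p = 8p - 90, i.e. p* = 12 and q* = 6.
Because the floor (13) lies above the market-clearing price, it is binding.
At p = 13: qd = 18 - 13 = 5 and qs = 8·13 - 90 = 14.
Surplus = qs - qd = 9.
Government expenditure = surplus × support price = 9 × 13 = 117.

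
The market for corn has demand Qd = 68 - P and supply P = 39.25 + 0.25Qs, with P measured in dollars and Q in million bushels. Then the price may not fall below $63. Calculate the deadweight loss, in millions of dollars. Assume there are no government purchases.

202.5

Rearranging supply gives Qs = 4P - 157. Equilibrium: 68 - P = 4P - 157, so 225 = 5P and P* = 45, Q* = 23.
The floor of 63 is above the equilibrium price 45, so it binds.
At P = 63: Qd = 68 - 63 = 5 and Qs = 4·63 - 157 = 95.
Quantity traded falls to 5. At Q = 5 the demand price is 68 - 5 = 63 and the supply price is (157 + 5)/4 = 40.5.
Deadweight loss = ½ · (63 - 40.5) · (23 - 5) = ½ · 22.5 · 18 = 202.5.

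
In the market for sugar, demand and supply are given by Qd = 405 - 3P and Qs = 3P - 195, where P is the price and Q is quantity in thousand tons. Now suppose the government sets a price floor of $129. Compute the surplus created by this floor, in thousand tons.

Equilibrium: 405 - 3P = 3P - 195, so 600 = 6P and P* = 100, Q* = 105.
Because the floor (129) lies above the market-clearing price, it is binding.
At P = 129: Qd = 405 - 3·129 = 18 and Qs = 3·129 - 195 = 192.
Surplus = Qs - Qd = 192 - 18 = 174.

174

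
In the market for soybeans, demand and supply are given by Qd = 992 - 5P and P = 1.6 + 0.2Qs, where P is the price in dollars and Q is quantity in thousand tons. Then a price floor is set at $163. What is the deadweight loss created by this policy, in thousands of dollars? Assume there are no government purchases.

19845

Rearranging supply gives Qs = 5P - 8. In a free market, 992 - 5P = 5P - 8 gives the equilibrium P* = 100, Q* = 492.
Since 163 > 100, the floor is binding.
At P = 163: Qd = 992 - 5·163 = 177 and Qs = 5·163 - 8 = 807.
Quantity traded falls to 177. At Q = 177 the demand price is (992 - 177)/5 = 163 and the supply price is (8 + 177)/5 = 37.
Deadweight loss = ½ · (163 - 37) · (492 - 177) = ½ · 126 · 315 = 19845.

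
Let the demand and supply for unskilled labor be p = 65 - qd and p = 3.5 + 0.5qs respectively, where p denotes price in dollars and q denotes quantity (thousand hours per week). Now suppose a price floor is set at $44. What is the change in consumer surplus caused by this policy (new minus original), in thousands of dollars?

-620

Rearranging demand gives qd = 65 - p; rearranging supply gives qs = 2p - 7. In a free market, 65 - p = 2p - 7 gives the equilibrium p* = 24, q* = 41.
The floor of 44 is above the equilibrium price 24, so it binds.
At p = 44: qd = 65 - 44 = 21 and qs = 2·44 - 7 = 81.
Consumer surplus without the control is ½ · (65 - 24) · 41 = 840.5.
With the floor, consumers buy 21 units at 44, so CS = ½ · (65 - 44) · 21 = 220.5.
Change in consumer surplus = 220.5 - 840.5 = -620.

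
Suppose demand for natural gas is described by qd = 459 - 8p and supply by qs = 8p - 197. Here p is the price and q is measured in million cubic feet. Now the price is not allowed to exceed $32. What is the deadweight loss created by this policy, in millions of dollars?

Equilibrium: 459 - 8p = 8p - 197, so 656 = 16p and p* = 41, q* = 131.
The ceiling of 32 is below the equilibrium price 41, so it binds.
At p = 32: qd = 459 - 8·32 = 203 and qs = 8·32 - 197 = 59.
Quantity traded falls to 59. At q = 59 the demand price is (459 - 59)/8 = 50 and the supply price is (197 + 59)/8 = 32.
Deadweight loss = ½ · (50 - 32) · (131 - 59) = ½ · 18 · 72 = 648.

648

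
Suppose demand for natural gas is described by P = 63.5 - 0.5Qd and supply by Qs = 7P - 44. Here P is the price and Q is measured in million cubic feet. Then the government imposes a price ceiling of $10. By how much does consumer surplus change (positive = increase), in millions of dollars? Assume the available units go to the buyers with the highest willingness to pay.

Rearranging demand gives Qd = 127 - 2P. Setting quantity demanded equal to quantity supplied, 127 - 2P = 7P - 44, gives P* = 19 and Q* = 89.
The ceiling of 10 is below the equilibrium price 19, so it binds.
At P = 10: Qd = 127 - 2·10 = 107 and Qs = 7·10 - 44 = 26.
Consumer surplus without the control is ½ · (63.5 - 19) · 89 = 1980.25.
With the ceiling, 26 units are sold at 10 (assume they go to the highest-value buyers). The demand price at Q = 26 is 50.5, so CS = ½ · [(63.5 - 10) + (50.5 - 10)] · 26 = 1222.
Change in consumer surplus = 1222 - 1980.25 = -758.25.

-758.25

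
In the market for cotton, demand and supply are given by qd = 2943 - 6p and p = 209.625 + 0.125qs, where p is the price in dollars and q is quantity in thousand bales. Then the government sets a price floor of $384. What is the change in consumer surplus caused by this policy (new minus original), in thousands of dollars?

-43254

Rearranging supply gives qs = 8p - 1677. Setting quantity demanded equal to quantity supplied, 2943 - 6p = 8p - 1677, gives p* = 330 and q* = 963.
Since 384 > 330, the floor is binding.
At p = 384: qd = 2943 - 6·384 = 639 and qs = 8·384 - 1677 = 1395.
Consumer surplus without the control is ½ · (490.5 - 330) · 963 = 77280.75.
With the floor, consumers buy 639 units at 384, so CS = ½ · (490.5 - 384) · 639 = 34026.75.
Change in consumer surplus = 34026.75 - 77280.75 = -43254.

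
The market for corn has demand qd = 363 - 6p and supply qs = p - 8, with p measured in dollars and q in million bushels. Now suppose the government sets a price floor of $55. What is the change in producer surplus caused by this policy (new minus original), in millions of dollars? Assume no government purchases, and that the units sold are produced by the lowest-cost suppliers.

-6

In a free market, 363 - 6p = p - 8 gives the equilibrium p* = 53, q* = 45.
Since 55 > 53, the floor is binding.
At p = 55: qd = 363 - 6·55 = 33 and qs = 55 - 8 = 47.
Producer surplus without the control is ½ · (53 - 8) · 45 = 1012.5.
With the floor, 33 units are sold at 55. The supply price at q = 33 is 41, so PS = ½ · [(55 - 8) + (55 - 41)] · 33 = 1006.5.
Change in producer surplus = 1006.5 - 1012.5 = -6.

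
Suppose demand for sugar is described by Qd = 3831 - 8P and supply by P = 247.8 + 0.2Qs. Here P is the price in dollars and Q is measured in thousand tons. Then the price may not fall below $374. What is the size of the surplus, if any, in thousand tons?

Rearranging supply gives Qs = 5P - 1239. Setting quantity demanded equal to quantity supplied, 3831 - 8P = 5P - 1239, gives P* = 390 and Q* = 711.
The floor of 374 is below the equilibrium price 390, so it is not binding; the market clears at P* = 390, Q* = 711.
Since the control does not bind, there is no surplus.

0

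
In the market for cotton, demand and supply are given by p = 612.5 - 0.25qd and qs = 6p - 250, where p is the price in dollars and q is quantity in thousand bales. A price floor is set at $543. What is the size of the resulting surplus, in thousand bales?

2730

Rearranging demand gives qd = 2450 - 4p. Without the control the market clears where 2450 - 4p = 6p - 250, i.e. p* = 270 and q* = 1370.
Since 543 > 270, the floor is binding.
At p = 543: qd = 2450 - 4·543 = 278 and qs = 6·543 - 250 = 3008.
Surplus = qs - qd = 3008 - 278 = 2730.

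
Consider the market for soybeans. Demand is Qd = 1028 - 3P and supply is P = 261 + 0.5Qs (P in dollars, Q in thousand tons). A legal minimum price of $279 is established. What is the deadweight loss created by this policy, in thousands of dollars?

Rearranging supply gives Qs = 2P - 522. In a free market, 1028 - 3P = 2P - 522 gives the equilibrium P* = 310, Q* = 98.
Since 279 is below P* = 310, the floor does not bind and the free-market outcome prevails.
Since the control does not bind, no trades are prevented and deadweight loss is zero.

0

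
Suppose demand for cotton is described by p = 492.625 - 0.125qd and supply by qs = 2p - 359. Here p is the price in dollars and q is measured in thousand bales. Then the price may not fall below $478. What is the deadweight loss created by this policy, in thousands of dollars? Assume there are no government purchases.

46080

Rearranging demand gives qd = 3941 - 8p. Equilibrium: 3941 - 8p = 2p - 359, so 4300 = 10p and p* = 430, q* = 501.
The floor of 478 is above the equilibrium price 430, so it binds.
At p = 478: qd = 3941 - 8·478 = 117 and qs = 2·478 - 359 = 597.
Quantity traded falls to 117. At q = 117 the demand price is (3941 - 117)/8 = 478 and the supply price is (359 + 117)/2 = 238.
Deadweight loss = ½ · (478 - 238) · (501 - 117) = ½ · 240 · 384 = 46080.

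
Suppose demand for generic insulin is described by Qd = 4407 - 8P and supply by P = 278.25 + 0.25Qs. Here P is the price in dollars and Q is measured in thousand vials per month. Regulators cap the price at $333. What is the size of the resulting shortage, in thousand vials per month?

Rearranging supply gives Qs = 4P - 1113. Setting quantity demanded equal to quantity supplied, 4407 - 8P = 4P - 1113, gives P* = 460 and Q* = 727.
Because the ceiling (333) lies below the market-clearing price, it is binding.
At P = 333: Qd = 4407 - 8·333 = 1743 and Qs = 4·333 - 1113 = 219.
Shortage = Qd - Qs = 1743 - 219 = 1524.

1524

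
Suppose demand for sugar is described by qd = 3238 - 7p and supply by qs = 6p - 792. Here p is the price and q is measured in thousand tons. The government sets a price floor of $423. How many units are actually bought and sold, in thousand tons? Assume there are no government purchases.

277

In a free market, 3238 - 7p = 6p - 792 gives the equilibrium p* = 310, q* = 1068.
Because the floor (423) lies above the market-clearing price, it is binding.
At p = 423: qd = 3238 - 7·423 = 277 and qs = 6·423 - 792 = 1746.
The quantity actually transacted is the short side, demand: 277.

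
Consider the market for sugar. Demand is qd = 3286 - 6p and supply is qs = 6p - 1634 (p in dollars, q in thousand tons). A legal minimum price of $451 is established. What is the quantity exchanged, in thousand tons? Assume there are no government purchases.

580

Setting quantity demanded equal to quantity supplied, 3286 - 6p = 6p - 1634, gives p* = 410 and q* = 826.
The floor of 451 is above the equilibrium price 410, so it binds.
At p = 451: qd = 3286 - 6·451 = 580 and qs = 6·451 - 1634 = 1072.
The quantity actually transacted is the short side, demand: 580.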